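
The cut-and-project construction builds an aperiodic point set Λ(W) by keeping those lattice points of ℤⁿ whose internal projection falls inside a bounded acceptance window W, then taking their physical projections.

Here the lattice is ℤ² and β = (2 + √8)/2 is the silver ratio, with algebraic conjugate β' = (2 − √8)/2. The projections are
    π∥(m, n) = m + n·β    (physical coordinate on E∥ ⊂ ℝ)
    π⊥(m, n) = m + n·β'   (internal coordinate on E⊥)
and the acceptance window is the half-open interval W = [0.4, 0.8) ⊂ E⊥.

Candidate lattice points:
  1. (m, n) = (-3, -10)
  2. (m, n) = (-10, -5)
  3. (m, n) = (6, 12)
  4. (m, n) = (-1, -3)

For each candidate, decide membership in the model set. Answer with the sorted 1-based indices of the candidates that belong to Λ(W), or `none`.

none

Compute β' = (2−√8)/2 = -0.414214, so π⊥(m,n) = m -0.414214·n.
candidate 1: (m,n)=(-3,-10) → π∥ = -3-10·β ≈ -27.142136, π⊥ = -3-10·β' ≈ 1.142136 ∉ [0.4, 0.8) ⇒ out
candidate 2: (m,n)=(-10,-5) → π∥ = -10-5·β ≈ -22.071068, π⊥ = -10-5·β' ≈ -7.928932 ∉ [0.4, 0.8) ⇒ out
candidate 3: (m,n)=(6,12) → π∥ = 6+12·β ≈ 34.970563, π⊥ = 6+12·β' ≈ 1.029437 ∉ [0.4, 0.8) ⇒ out
candidate 4: (m,n)=(-1,-3) → π∥ = -1-3·β ≈ -8.242641, π⊥ = -1-3·β' ≈ 0.242641 ∉ [0.4, 0.8) ⇒ out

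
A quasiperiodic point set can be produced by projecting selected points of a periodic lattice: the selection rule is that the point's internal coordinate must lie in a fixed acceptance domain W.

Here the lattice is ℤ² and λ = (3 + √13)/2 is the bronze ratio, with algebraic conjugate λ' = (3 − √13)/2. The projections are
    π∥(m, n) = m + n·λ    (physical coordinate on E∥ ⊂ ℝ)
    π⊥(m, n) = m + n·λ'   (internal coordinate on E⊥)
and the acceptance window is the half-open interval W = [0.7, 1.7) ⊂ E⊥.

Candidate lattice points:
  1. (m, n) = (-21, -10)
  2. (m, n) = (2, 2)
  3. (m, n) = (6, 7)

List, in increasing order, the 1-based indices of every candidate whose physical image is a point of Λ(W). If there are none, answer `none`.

Compute λ' = (3−√13)/2 = -0.3028, so π⊥(m,n) = m -0.3028·n.
candidate 1: (m,n)=(-21,-10) → π∥ = -21-10·λ ≈ -54.0278, π⊥ = -21-10·λ' ≈ -17.9722 ∉ [0.7, 1.7) ⇒ out
candidate 2: (m,n)=(2,2) → π∥ = 2+2·λ ≈ 8.6056, π⊥ = 2+2·λ' ≈ 1.3944 ∈ [0.7, 1.7) ⇒ IN Λ
candidate 3: (m,n)=(6,7) → π∥ = 6+7·λ ≈ 29.1194, π⊥ = 6+7·λ' ≈ 3.8806 ∉ [0.7, 1.7) ⇒ out

2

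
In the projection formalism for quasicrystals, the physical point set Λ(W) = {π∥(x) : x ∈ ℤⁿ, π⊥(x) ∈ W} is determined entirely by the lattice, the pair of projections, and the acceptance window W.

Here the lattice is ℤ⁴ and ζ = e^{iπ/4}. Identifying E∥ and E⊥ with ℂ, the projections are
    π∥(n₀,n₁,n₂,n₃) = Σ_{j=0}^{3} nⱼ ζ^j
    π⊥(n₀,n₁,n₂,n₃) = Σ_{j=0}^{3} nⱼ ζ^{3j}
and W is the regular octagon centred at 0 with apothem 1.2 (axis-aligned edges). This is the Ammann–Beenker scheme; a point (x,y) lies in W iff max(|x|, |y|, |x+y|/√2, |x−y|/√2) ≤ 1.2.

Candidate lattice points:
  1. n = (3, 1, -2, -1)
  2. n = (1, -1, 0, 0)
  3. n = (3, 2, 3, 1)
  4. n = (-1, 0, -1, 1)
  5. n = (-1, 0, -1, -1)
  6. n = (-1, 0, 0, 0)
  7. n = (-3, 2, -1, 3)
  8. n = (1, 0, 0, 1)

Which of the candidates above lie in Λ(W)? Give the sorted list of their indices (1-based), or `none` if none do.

6

With ζ = e^{iπ/4} the internal vectors are ζ^0,ζ^3,ζ^6,ζ^9.
#1 (3, 1, -2, -1): internal (1.585786, 2.000000); octagon support 2.535534 vs apothem 1.2 → ∉ W
#2 (1, -1, 0, 0): internal (1.707107, -0.707107); octagon support 1.707107 vs apothem 1.2 → ∉ W
#3 (3, 2, 3, 1): internal (2.292893, -0.878680); octagon support 2.292893 vs apothem 1.2 → ∉ W
#4 (-1, 0, -1, 1): internal (-0.292893, 1.707107); octagon support 1.707107 vs apothem 1.2 → ∉ W
#5 (-1, 0, -1, -1): internal (-1.707107, 0.292893); octagon support 1.707107 vs apothem 1.2 → ∉ W
#6 (-1, 0, 0, 0): internal (-1.000000, 0.000000); octagon support 1.000000 vs apothem 1.2 → ∈ W
#7 (-3, 2, -1, 3): internal (-2.292893, 4.535534); octagon support 4.828427 vs apothem 1.2 → ∉ W
#8 (1, 0, 0, 1): internal (1.707107, 0.707107); octagon support 1.707107 vs apothem 1.2 → ∉ W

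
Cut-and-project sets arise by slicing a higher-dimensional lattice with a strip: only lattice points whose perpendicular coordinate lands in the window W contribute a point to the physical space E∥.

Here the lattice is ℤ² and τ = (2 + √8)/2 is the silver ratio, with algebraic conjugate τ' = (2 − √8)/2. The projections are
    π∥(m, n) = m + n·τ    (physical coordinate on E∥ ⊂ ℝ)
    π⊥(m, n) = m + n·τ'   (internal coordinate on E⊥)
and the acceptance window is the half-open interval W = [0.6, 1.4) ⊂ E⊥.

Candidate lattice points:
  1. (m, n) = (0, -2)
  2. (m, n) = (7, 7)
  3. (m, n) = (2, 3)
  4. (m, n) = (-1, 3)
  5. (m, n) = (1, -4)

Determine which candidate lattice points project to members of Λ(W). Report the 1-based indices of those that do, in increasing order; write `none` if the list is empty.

1, 3

τ' = (2−√8)/2 ≈ -0.4142.
candidate 1: (m,n)=(0,-2) → π∥ = 0-2·τ ≈ -4.8284, π⊥ = 0-2·τ' ≈ 0.8284 ∈ [0.6, 1.4) ⇒ IN Λ
candidate 2: (m,n)=(7,7) → π∥ = 7+7·τ ≈ 23.8995, π⊥ = 7+7·τ' ≈ 4.1005 ∉ [0.6, 1.4) ⇒ out
candidate 3: (m,n)=(2,3) → π∥ = 2+3·τ ≈ 9.2426, π⊥ = 2+3·τ' ≈ 0.7574 ∈ [0.6, 1.4) ⇒ IN Λ
candidate 4: (m,n)=(-1,3) → π∥ = -1+3·τ ≈ 6.2426, π⊥ = -1+3·τ' ≈ -2.2426 ∉ [0.6, 1.4) ⇒ out
candidate 5: (m,n)=(1,-4) → π∥ = 1-4·τ ≈ -8.6569, π⊥ = 1-4·τ' ≈ 2.6569 ∉ [0.6, 1.4) ⇒ out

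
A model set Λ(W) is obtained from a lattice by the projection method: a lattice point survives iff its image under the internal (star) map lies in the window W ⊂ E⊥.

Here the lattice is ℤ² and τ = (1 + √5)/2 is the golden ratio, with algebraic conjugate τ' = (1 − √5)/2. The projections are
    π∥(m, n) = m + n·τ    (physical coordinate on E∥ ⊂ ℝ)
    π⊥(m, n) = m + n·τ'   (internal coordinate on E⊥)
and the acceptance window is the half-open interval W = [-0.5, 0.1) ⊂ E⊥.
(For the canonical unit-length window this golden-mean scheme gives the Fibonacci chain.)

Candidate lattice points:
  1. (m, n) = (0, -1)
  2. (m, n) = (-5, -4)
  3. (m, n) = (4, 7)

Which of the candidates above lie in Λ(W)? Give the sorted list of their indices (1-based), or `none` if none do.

3

Numerically τ ≈ 1.6180 and τ' = −1/τ ≈ -0.6180.
#1 (0,-1): internal coord 0 + (-1)·τ' = +0.6180; +0.6180 ∉ [-0.5, 0.1) → out
#2 (-5,-4): internal coord -5 + (-4)·τ' = -2.5279; -2.5279 ∉ [-0.5, 0.1) → out
#3 (4,7): internal coord 4 + (7)·τ' = -0.3262; -0.3262 ∈ [-0.5, 0.1) → IN Λ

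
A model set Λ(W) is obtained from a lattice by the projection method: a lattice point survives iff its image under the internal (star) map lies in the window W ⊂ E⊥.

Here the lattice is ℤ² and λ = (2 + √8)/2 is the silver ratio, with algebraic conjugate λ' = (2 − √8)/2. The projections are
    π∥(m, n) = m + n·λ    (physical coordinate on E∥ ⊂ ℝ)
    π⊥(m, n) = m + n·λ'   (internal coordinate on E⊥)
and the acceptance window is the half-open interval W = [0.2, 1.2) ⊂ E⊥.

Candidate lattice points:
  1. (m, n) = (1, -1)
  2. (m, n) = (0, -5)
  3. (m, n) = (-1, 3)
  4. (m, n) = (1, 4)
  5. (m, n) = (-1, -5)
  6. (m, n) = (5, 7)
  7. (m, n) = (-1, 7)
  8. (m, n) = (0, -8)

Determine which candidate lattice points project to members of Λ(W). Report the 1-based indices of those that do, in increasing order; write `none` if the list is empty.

5

λ' = (2−√8)/2 ≈ -0.41421.
candidate 1: (m,n)=(1,-1) → π∥ = 1-1·λ ≈ -1.41421, π⊥ = 1-1·λ' ≈ 1.41421 ∉ [0.2, 1.2) ⇒ out
candidate 2: (m,n)=(0,-5) → π∥ = 0-5·λ ≈ -12.07107, π⊥ = 0-5·λ' ≈ 2.07107 ∉ [0.2, 1.2) ⇒ out
candidate 3: (m,n)=(-1,3) → π∥ = -1+3·λ ≈ 6.24264, π⊥ = -1+3·λ' ≈ -2.24264 ∉ [0.2, 1.2) ⇒ out
candidate 4: (m,n)=(1,4) → π∥ = 1+4·λ ≈ 10.65685, π⊥ = 1+4·λ' ≈ -0.65685 ∉ [0.2, 1.2) ⇒ out
candidate 5: (m,n)=(-1,-5) → π∥ = -1-5·λ ≈ -13.07107, π⊥ = -1-5·λ' ≈ 1.07107 ∈ [0.2, 1.2) ⇒ IN Λ
candidate 6: (m,n)=(5,7) → π∥ = 5+7·λ ≈ 21.89949, π⊥ = 5+7·λ' ≈ 2.10051 ∉ [0.2, 1.2) ⇒ out
candidate 7: (m,n)=(-1,7) → π∥ = -1+7·λ ≈ 15.89949, π⊥ = -1+7·λ' ≈ -3.89949 ∉ [0.2, 1.2) ⇒ out
candidate 8: (m,n)=(0,-8) → π∥ = 0-8·λ ≈ -19.31371, π⊥ = 0-8·λ' ≈ 3.31371 ∉ [0.2, 1.2) ⇒ out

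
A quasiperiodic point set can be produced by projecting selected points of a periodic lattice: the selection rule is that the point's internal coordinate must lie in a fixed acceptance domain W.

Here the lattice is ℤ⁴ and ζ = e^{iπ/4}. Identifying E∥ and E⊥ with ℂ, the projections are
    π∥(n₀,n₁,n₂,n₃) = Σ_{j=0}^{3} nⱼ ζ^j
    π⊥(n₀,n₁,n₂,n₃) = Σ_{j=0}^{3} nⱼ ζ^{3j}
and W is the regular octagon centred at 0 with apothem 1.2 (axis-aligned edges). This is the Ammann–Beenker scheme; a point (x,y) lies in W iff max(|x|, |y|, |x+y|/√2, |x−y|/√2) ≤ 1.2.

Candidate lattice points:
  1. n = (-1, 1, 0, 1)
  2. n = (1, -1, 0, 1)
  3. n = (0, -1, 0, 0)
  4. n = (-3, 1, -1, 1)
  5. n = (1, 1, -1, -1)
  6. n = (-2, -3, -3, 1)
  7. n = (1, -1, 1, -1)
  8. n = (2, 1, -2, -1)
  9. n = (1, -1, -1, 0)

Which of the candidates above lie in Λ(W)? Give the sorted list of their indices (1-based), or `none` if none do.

π⊥(n) = n₀ + n₁ζ³ + n₂ζ⁶ + n₃ζ⁹ where ζ = e^{iπ/4}.
candidate 1: n = (-1, 1, 0, 1) → π⊥ ≈ (-1.000000, +1.414214); max(|x|,|y|,|x±y|/√2) = 1.707107 > 1.2 ⇒ ∉ W
candidate 2: n = (1, -1, 0, 1) → π⊥ ≈ (+2.414214, +0.000000); max(|x|,|y|,|x±y|/√2) = 2.414214 > 1.2 ⇒ ∉ W
candidate 3: n = (0, -1, 0, 0) → π⊥ ≈ (+0.707107, -0.707107); max(|x|,|y|,|x±y|/√2) = 1.000000 ≤ 1.2 ⇒ ∈ W
candidate 4: n = (-3, 1, -1, 1) → π⊥ ≈ (-3.000000, +2.414214); max(|x|,|y|,|x±y|/√2) = 3.828427 > 1.2 ⇒ ∉ W
candidate 5: n = (1, 1, -1, -1) → π⊥ ≈ (-0.414214, +1.000000); max(|x|,|y|,|x±y|/√2) = 1.000000 ≤ 1.2 ⇒ ∈ W
candidate 6: n = (-2, -3, -3, 1) → π⊥ ≈ (+0.828427, +1.585786); max(|x|,|y|,|x±y|/√2) = 1.707107 > 1.2 ⇒ ∉ W
candidate 7: n = (1, -1, 1, -1) → π⊥ ≈ (+1.000000, -2.414214); max(|x|,|y|,|x±y|/√2) = 2.414214 > 1.2 ⇒ ∉ W
candidate 8: n = (2, 1, -2, -1) → π⊥ ≈ (+0.585786, +2.000000); max(|x|,|y|,|x±y|/√2) = 2.000000 > 1.2 ⇒ ∉ W
candidate 9: n = (1, -1, -1, 0) → π⊥ ≈ (+1.707107, +0.292893); max(|x|,|y|,|x±y|/√2) = 1.707107 > 1.2 ⇒ ∉ W

3, 5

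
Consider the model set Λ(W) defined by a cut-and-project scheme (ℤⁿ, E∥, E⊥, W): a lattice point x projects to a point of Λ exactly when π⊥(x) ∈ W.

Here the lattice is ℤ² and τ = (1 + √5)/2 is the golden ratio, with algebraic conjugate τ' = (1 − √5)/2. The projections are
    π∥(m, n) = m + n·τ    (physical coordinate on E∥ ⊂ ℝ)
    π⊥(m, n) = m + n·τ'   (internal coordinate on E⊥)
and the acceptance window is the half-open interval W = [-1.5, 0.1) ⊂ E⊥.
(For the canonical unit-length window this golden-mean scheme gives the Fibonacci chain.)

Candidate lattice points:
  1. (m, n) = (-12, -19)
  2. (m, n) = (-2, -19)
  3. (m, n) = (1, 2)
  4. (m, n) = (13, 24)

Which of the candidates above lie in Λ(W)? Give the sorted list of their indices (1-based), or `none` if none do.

Numerically τ ≈ 1.618034 and τ' = −1/τ ≈ -0.618034.
#1 (-12,-19): internal coord -12 + (-19)·τ' = -0.257354; -0.257354 ∈ [-1.5, 0.1) → IN Λ
#2 (-2,-19): internal coord -2 + (-19)·τ' = +9.742646; +9.742646 ∉ [-1.5, 0.1) → out
#3 (1,2): internal coord 1 + (2)·τ' = -0.236068; -0.236068 ∈ [-1.5, 0.1) → IN Λ
#4 (13,24): internal coord 13 + (24)·τ' = -1.832816; -1.832816 ∉ [-1.5, 0.1) → out

1, 3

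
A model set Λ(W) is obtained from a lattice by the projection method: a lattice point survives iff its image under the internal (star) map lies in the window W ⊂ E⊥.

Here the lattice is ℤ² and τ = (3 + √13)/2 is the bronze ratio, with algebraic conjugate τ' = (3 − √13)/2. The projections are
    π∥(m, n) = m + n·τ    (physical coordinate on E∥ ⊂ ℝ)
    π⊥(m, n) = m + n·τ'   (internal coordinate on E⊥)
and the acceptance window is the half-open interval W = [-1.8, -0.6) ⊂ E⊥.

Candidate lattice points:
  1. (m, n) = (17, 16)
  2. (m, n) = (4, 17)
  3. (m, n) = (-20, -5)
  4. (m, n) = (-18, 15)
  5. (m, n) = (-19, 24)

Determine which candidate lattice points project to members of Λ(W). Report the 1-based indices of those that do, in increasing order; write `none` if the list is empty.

2

τ' = (3−√13)/2 ≈ -0.30278.
candidate 1: (m,n)=(17,16) → π∥ = 17+16·τ ≈ 69.84441, π⊥ = 17+16·τ' ≈ 12.15559 ∉ [-1.8, -0.6) ⇒ out
candidate 2: (m,n)=(4,17) → π∥ = 4+17·τ ≈ 60.14719, π⊥ = 4+17·τ' ≈ -1.14719 ∈ [-1.8, -0.6) ⇒ IN Λ
candidate 3: (m,n)=(-20,-5) → π∥ = -20-5·τ ≈ -36.51388, π⊥ = -20-5·τ' ≈ -18.48612 ∉ [-1.8, -0.6) ⇒ out
candidate 4: (m,n)=(-18,15) → π∥ = -18+15·τ ≈ 31.54163, π⊥ = -18+15·τ' ≈ -22.54163 ∉ [-1.8, -0.6) ⇒ out
candidate 5: (m,n)=(-19,24) → π∥ = -19+24·τ ≈ 60.26662, π⊥ = -19+24·τ' ≈ -26.26662 ∉ [-1.8, -0.6) ⇒ out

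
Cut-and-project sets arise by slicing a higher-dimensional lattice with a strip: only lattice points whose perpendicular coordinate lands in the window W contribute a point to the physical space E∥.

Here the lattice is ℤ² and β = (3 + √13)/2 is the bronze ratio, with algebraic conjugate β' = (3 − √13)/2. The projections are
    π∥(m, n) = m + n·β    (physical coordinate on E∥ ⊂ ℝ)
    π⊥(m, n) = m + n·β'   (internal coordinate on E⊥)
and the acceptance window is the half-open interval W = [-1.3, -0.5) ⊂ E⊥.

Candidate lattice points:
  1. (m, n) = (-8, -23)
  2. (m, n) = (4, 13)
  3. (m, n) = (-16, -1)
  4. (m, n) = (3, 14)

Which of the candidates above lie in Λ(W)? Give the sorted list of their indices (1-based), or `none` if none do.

1, 4

β' = (3−√13)/2 ≈ -0.302776.
candidate 1: (m,n)=(-8,-23) → π∥ = -8-23·β ≈ -83.963840, π⊥ = -8-23·β' ≈ -1.036160 ∈ [-1.3, -0.5) ⇒ IN Λ
candidate 2: (m,n)=(4,13) → π∥ = 4+13·β ≈ 46.936083, π⊥ = 4+13·β' ≈ 0.063917 ∉ [-1.3, -0.5) ⇒ out
candidate 3: (m,n)=(-16,-1) → π∥ = -16-1·β ≈ -19.302776, π⊥ = -16-1·β' ≈ -15.697224 ∉ [-1.3, -0.5) ⇒ out
candidate 4: (m,n)=(3,14) → π∥ = 3+14·β ≈ 49.238859, π⊥ = 3+14·β' ≈ -1.238859 ∈ [-1.3, -0.5) ⇒ IN Λ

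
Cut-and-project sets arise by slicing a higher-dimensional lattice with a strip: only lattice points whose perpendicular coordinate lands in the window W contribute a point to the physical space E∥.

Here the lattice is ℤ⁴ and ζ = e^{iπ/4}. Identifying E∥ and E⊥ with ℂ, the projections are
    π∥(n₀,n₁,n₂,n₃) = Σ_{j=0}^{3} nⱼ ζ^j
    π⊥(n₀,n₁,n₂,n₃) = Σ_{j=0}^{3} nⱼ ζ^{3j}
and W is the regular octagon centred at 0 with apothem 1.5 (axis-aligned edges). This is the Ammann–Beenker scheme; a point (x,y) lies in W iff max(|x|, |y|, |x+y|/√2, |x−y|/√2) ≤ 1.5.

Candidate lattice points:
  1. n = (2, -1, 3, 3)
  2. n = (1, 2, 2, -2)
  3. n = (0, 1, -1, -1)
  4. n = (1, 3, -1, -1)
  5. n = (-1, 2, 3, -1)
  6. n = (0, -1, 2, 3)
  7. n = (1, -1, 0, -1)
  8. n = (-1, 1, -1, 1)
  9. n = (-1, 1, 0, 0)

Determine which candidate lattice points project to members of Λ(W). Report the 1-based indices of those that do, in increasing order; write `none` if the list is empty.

none

With ζ = e^{iπ/4} the internal vectors are ζ^0,ζ^3,ζ^6,ζ^9.
#1 (2, -1, 3, 3): internal (4.82843, -1.58579); octagon support 4.82843 vs apothem 1.5 → ∉ W
#2 (1, 2, 2, -2): internal (-1.82843, -2.00000); octagon support 2.70711 vs apothem 1.5 → ∉ W
#3 (0, 1, -1, -1): internal (-1.41421, 1.00000); octagon support 1.70711 vs apothem 1.5 → ∉ W
#4 (1, 3, -1, -1): internal (-1.82843, 2.41421); octagon support 3.00000 vs apothem 1.5 → ∉ W
#5 (-1, 2, 3, -1): internal (-3.12132, -2.29289); octagon support 3.82843 vs apothem 1.5 → ∉ W
#6 (0, -1, 2, 3): internal (2.82843, -0.58579); octagon support 2.82843 vs apothem 1.5 → ∉ W
#7 (1, -1, 0, -1): internal (1.00000, -1.41421); octagon support 1.70711 vs apothem 1.5 → ∉ W
#8 (-1, 1, -1, 1): internal (-1.00000, 2.41421); octagon support 2.41421 vs apothem 1.5 → ∉ W
#9 (-1, 1, 0, 0): internal (-1.70711, 0.70711); octagon support 1.70711 vs apothem 1.5 → ∉ W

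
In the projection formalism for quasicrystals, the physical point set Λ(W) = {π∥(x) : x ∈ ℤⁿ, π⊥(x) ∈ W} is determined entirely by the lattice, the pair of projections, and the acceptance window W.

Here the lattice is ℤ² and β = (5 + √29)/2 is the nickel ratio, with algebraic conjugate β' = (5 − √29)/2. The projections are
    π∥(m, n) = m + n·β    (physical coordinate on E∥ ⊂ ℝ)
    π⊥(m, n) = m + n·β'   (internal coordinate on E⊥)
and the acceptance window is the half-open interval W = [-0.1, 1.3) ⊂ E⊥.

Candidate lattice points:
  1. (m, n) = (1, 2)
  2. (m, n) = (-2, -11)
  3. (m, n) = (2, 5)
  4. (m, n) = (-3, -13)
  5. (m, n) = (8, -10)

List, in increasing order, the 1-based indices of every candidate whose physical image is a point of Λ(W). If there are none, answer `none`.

β' = (5−√29)/2 ≈ -0.1926.
[1] lift (1,2): star map gives 0.6148; window check -0.1 ≤ 0.6148 < 1.3 is true → IN Λ
[2] lift (-2,-11): star map gives 0.1184; window check -0.1 ≤ 0.1184 < 1.3 is true → IN Λ
[3] lift (2,5): star map gives 1.0371; window check -0.1 ≤ 1.0371 < 1.3 is true → IN Λ
[4] lift (-3,-13): star map gives -0.4964; window check -0.1 ≤ -0.4964 < 1.3 is false → out
[5] lift (8,-10): star map gives 9.9258; window check -0.1 ≤ 9.9258 < 1.3 is false → out

1, 2, 3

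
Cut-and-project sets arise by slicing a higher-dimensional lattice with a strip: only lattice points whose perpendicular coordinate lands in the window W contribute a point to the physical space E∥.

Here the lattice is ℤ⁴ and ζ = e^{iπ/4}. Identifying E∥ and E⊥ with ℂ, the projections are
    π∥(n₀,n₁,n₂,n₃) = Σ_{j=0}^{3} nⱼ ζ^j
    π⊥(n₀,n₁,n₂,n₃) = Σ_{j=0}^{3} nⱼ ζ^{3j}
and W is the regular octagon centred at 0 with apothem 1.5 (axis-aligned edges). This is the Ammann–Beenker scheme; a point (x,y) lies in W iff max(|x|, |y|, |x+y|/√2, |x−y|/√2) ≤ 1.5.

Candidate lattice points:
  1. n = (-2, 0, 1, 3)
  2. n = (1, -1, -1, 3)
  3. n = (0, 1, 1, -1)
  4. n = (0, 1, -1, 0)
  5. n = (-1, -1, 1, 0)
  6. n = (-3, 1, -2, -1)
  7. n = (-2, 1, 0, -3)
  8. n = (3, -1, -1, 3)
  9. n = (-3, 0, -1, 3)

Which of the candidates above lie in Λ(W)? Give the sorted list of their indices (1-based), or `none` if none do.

1

π⊥(n) = n₀ + n₁ζ³ + n₂ζ⁶ + n₃ζ⁹ where ζ = e^{iπ/4}.
#1 (-2, 0, 1, 3): internal (0.1213, 1.1213); octagon support 1.1213 vs apothem 1.5 → ∈ W
#2 (1, -1, -1, 3): internal (3.8284, 2.4142); octagon support 4.4142 vs apothem 1.5 → ∉ W
#3 (0, 1, 1, -1): internal (-1.4142, -1.0000); octagon support 1.7071 vs apothem 1.5 → ∉ W
#4 (0, 1, -1, 0): internal (-0.7071, 1.7071); octagon support 1.7071 vs apothem 1.5 → ∉ W
#5 (-1, -1, 1, 0): internal (-0.2929, -1.7071); octagon support 1.7071 vs apothem 1.5 → ∉ W
#6 (-3, 1, -2, -1): internal (-4.4142, 2.0000); octagon support 4.5355 vs apothem 1.5 → ∉ W
#7 (-2, 1, 0, -3): internal (-4.8284, -1.4142); octagon support 4.8284 vs apothem 1.5 → ∉ W
#8 (3, -1, -1, 3): internal (5.8284, 2.4142); octagon support 5.8284 vs apothem 1.5 → ∉ W
#9 (-3, 0, -1, 3): internal (-0.8787, 3.1213); octagon support 3.1213 vs apothem 1.5 → ∉ W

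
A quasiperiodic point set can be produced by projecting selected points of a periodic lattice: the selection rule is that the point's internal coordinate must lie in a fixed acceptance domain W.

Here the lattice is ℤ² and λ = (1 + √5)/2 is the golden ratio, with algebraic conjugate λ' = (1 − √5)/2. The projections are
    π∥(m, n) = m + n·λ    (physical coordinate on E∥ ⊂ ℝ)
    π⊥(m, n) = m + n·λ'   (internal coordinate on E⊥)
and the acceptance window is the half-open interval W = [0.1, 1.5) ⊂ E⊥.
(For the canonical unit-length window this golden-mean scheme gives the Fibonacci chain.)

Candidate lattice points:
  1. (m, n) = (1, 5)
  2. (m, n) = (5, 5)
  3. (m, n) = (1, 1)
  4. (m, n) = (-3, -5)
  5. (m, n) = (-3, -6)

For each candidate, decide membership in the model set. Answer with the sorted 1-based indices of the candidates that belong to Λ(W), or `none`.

3, 5

Numerically λ ≈ 1.6180 and λ' = −1/λ ≈ -0.6180.
[1] lift (1,5): star map gives -2.0902; window check 0.1 ≤ -2.0902 < 1.5 is false → out
[2] lift (5,5): star map gives 1.9098; window check 0.1 ≤ 1.9098 < 1.5 is false → out
[3] lift (1,1): star map gives 0.3820; window check 0.1 ≤ 0.3820 < 1.5 is true → IN Λ
[4] lift (-3,-5): star map gives 0.0902; window check 0.1 ≤ 0.0902 < 1.5 is false → out
[5] lift (-3,-6): star map gives 0.7082; window check 0.1 ≤ 0.7082 < 1.5 is true → IN Λ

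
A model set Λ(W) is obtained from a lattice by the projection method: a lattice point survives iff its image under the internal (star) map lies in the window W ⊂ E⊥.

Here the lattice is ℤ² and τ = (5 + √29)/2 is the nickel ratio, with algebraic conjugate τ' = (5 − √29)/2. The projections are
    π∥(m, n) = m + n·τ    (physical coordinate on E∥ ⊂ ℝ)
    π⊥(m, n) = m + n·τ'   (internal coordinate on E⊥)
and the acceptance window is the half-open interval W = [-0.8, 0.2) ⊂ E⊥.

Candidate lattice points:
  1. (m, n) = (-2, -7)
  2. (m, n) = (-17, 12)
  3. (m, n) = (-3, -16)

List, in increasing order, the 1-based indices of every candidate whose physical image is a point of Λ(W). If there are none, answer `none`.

1, 3

Compute τ' = (5−√29)/2 = -0.1926, so π⊥(m,n) = m -0.1926·n.
candidate 1: (m,n)=(-2,-7) → π∥ = -2-7·τ ≈ -38.3481, π⊥ = -2-7·τ' ≈ -0.6519 ∈ [-0.8, 0.2) ⇒ IN Λ
candidate 2: (m,n)=(-17,12) → π∥ = -17+12·τ ≈ 45.3110, π⊥ = -17+12·τ' ≈ -19.3110 ∉ [-0.8, 0.2) ⇒ out
candidate 3: (m,n)=(-3,-16) → π∥ = -3-16·τ ≈ -86.0813, π⊥ = -3-16·τ' ≈ 0.0813 ∈ [-0.8, 0.2) ⇒ IN Λ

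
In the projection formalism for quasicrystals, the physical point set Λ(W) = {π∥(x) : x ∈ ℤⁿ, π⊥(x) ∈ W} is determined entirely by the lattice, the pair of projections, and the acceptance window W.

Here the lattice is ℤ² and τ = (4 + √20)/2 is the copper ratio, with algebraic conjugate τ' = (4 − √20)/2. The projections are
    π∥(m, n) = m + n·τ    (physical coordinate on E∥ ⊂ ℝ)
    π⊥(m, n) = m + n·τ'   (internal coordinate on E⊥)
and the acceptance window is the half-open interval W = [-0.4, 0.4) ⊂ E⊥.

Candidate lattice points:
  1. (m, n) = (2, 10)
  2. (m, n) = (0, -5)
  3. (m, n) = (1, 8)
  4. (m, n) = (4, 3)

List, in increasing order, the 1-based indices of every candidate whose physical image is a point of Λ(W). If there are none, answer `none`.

1

Compute τ' = (4−√20)/2 = -0.236068, so π⊥(m,n) = m -0.236068·n.
[1] lift (2,10): star map gives -0.360680; window check -0.4 ≤ -0.360680 < 0.4 is true → IN Λ
[2] lift (0,-5): star map gives 1.180340; window check -0.4 ≤ 1.180340 < 0.4 is false → out
[3] lift (1,8): star map gives -0.888544; window check -0.4 ≤ -0.888544 < 0.4 is false → out
[4] lift (4,3): star map gives 3.291796; window check -0.4 ≤ 3.291796 < 0.4 is false → out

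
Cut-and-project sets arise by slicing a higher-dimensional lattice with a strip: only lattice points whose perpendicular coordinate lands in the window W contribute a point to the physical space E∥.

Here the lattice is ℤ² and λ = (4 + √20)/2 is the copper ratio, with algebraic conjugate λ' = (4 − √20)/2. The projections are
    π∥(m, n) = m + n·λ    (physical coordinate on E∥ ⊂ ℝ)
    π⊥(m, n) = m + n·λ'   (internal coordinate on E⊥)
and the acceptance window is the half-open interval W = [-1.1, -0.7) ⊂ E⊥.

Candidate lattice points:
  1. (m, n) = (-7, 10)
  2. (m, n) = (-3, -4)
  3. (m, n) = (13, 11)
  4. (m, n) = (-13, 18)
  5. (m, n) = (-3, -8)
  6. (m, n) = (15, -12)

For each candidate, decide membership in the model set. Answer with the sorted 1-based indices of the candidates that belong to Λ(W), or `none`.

Compute λ' = (4−√20)/2 = -0.2361, so π⊥(m,n) = m -0.2361·n.
candidate 1: (m,n)=(-7,10) → π∥ = -7+10·λ ≈ 35.3607, π⊥ = -7+10·λ' ≈ -9.3607 ∉ [-1.1, -0.7) ⇒ out
candidate 2: (m,n)=(-3,-4) → π∥ = -3-4·λ ≈ -19.9443, π⊥ = -3-4·λ' ≈ -2.0557 ∉ [-1.1, -0.7) ⇒ out
candidate 3: (m,n)=(13,11) → π∥ = 13+11·λ ≈ 59.5967, π⊥ = 13+11·λ' ≈ 10.4033 ∉ [-1.1, -0.7) ⇒ out
candidate 4: (m,n)=(-13,18) → π∥ = -13+18·λ ≈ 63.2492, π⊥ = -13+18·λ' ≈ -17.2492 ∉ [-1.1, -0.7) ⇒ out
candidate 5: (m,n)=(-3,-8) → π∥ = -3-8·λ ≈ -36.8885, π⊥ = -3-8·λ' ≈ -1.1115 ∉ [-1.1, -0.7) ⇒ out
candidate 6: (m,n)=(15,-12) → π∥ = 15-12·λ ≈ -35.8328, π⊥ = 15-12·λ' ≈ 17.8328 ∉ [-1.1, -0.7) ⇒ out

none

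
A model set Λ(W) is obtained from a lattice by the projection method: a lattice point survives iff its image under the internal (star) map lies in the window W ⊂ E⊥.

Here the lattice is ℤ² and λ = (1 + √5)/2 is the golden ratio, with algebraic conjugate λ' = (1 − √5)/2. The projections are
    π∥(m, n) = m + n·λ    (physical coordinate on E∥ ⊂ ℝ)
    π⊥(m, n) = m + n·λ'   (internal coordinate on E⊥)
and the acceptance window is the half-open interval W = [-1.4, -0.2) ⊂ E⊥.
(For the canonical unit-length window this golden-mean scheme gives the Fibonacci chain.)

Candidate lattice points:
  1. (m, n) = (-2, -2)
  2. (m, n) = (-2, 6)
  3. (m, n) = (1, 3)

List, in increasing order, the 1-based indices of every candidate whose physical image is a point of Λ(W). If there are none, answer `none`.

λ' = (1−√5)/2 ≈ -0.618034.
[1] lift (-2,-2): star map gives -0.763932; window check -1.4 ≤ -0.763932 < -0.2 is true → IN Λ
[2] lift (-2,6): star map gives -5.708204; window check -1.4 ≤ -5.708204 < -0.2 is false → out
[3] lift (1,3): star map gives -0.854102; window check -1.4 ≤ -0.854102 < -0.2 is true → IN Λ

1, 3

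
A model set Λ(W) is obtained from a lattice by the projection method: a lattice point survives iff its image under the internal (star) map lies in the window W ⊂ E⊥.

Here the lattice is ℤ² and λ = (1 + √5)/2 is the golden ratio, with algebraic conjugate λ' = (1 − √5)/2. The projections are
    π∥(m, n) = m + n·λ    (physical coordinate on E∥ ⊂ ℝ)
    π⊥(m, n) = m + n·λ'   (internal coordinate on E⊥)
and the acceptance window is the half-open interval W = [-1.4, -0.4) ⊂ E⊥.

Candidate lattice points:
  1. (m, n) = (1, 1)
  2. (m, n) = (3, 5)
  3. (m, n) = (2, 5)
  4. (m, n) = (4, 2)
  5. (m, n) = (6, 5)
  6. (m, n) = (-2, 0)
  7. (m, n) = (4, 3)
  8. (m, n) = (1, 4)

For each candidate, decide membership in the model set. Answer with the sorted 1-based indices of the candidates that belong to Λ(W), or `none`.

3

Numerically λ ≈ 1.6180 and λ' = −1/λ ≈ -0.6180.
[1] lift (1,1): star map gives 0.3820; window check -1.4 ≤ 0.3820 < -0.4 is false → out
[2] lift (3,5): star map gives -0.0902; window check -1.4 ≤ -0.0902 < -0.4 is false → out
[3] lift (2,5): star map gives -1.0902; window check -1.4 ≤ -1.0902 < -0.4 is true → IN Λ
[4] lift (4,2): star map gives 2.7639; window check -1.4 ≤ 2.7639 < -0.4 is false → out
[5] lift (6,5): star map gives 2.9098; window check -1.4 ≤ 2.9098 < -0.4 is false → out
[6] lift (-2,0): star map gives -2.0000; window check -1.4 ≤ -2.0000 < -0.4 is false → out
[7] lift (4,3): star map gives 2.1459; window check -1.4 ≤ 2.1459 < -0.4 is false → out
[8] lift (1,4): star map gives -1.4721; window check -1.4 ≤ -1.4721 < -0.4 is false → out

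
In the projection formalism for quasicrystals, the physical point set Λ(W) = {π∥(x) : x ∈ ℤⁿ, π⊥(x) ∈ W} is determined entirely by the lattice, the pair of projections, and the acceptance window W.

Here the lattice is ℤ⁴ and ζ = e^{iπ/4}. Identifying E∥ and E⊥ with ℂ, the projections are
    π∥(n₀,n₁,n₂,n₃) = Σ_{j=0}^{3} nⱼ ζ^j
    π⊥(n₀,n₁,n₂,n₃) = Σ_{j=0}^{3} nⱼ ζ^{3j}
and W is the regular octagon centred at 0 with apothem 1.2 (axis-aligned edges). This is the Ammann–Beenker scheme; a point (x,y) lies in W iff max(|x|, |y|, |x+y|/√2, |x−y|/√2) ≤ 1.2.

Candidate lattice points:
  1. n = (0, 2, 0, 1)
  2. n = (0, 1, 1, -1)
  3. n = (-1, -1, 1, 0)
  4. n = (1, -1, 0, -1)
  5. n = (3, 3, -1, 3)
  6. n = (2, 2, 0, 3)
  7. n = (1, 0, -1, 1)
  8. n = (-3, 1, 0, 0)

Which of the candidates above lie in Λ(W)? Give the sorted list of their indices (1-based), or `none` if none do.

π⊥(n) = n₀ + n₁ζ³ + n₂ζ⁶ + n₃ζ⁹ where ζ = e^{iπ/4}.
#1 (0, 2, 0, 1): internal (-0.7071, 2.1213); octagon support 2.1213 vs apothem 1.2 → ∉ W
#2 (0, 1, 1, -1): internal (-1.4142, -1.0000); octagon support 1.7071 vs apothem 1.2 → ∉ W
#3 (-1, -1, 1, 0): internal (-0.2929, -1.7071); octagon support 1.7071 vs apothem 1.2 → ∉ W
#4 (1, -1, 0, -1): internal (1.0000, -1.4142); octagon support 1.7071 vs apothem 1.2 → ∉ W
#5 (3, 3, -1, 3): internal (3.0000, 5.2426); octagon support 5.8284 vs apothem 1.2 → ∉ W
#6 (2, 2, 0, 3): internal (2.7071, 3.5355); octagon support 4.4142 vs apothem 1.2 → ∉ W
#7 (1, 0, -1, 1): internal (1.7071, 1.7071); octagon support 2.4142 vs apothem 1.2 → ∉ W
#8 (-3, 1, 0, 0): internal (-3.7071, 0.7071); octagon support 3.7071 vs apothem 1.2 → ∉ W

none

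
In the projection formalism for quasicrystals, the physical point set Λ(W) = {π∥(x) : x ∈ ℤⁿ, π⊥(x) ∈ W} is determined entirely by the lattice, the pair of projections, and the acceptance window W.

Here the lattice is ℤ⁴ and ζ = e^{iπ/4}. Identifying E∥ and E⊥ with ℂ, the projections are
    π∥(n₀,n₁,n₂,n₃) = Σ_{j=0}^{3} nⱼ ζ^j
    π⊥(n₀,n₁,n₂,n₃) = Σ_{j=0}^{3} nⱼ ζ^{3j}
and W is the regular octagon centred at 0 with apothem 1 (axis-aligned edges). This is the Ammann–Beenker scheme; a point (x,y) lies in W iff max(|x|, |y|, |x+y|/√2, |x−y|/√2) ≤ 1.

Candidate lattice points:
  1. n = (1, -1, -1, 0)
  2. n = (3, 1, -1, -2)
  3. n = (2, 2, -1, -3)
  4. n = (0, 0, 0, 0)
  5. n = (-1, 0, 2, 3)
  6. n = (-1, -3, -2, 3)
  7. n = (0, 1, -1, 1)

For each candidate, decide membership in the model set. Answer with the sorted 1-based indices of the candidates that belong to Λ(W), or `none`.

2, 4

Internal map: ζ^{3j} for j=0..3 gives (1,0), (−√2/2,√2/2), (0,−1), (√2/2,√2/2).
#1 (1, -1, -1, 0): internal (1.70711, 0.29289); octagon support 1.70711 vs apothem 1 → ∉ W
#2 (3, 1, -1, -2): internal (0.87868, 0.29289); octagon support 0.87868 vs apothem 1 → ∈ W
#3 (2, 2, -1, -3): internal (-1.53553, 0.29289); octagon support 1.53553 vs apothem 1 → ∉ W
#4 (0, 0, 0, 0): internal (0.00000, 0.00000); octagon support 0.00000 vs apothem 1 → ∈ W
#5 (-1, 0, 2, 3): internal (1.12132, 0.12132); octagon support 1.12132 vs apothem 1 → ∉ W
#6 (-1, -3, -2, 3): internal (3.24264, 2.00000); octagon support 3.70711 vs apothem 1 → ∉ W
#7 (0, 1, -1, 1): internal (0.00000, 2.41421); octagon support 2.41421 vs apothem 1 → ∉ W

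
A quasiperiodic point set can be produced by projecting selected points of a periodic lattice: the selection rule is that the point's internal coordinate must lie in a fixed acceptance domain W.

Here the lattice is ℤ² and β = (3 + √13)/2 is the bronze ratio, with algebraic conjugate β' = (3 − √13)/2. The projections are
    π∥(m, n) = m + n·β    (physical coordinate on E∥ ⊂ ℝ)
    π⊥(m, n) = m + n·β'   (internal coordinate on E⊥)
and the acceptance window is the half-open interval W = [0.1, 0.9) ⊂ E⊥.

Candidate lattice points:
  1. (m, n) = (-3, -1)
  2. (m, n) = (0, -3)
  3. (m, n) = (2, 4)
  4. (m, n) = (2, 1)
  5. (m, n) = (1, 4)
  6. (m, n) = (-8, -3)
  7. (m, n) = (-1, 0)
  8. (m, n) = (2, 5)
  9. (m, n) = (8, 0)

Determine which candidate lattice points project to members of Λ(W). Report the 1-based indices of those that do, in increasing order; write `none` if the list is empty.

3, 8

Compute β' = (3−√13)/2 = -0.30278, so π⊥(m,n) = m -0.30278·n.
candidate 1: (m,n)=(-3,-1) → π∥ = -3-1·β ≈ -6.30278, π⊥ = -3-1·β' ≈ -2.69722 ∉ [0.1, 0.9) ⇒ out
candidate 2: (m,n)=(0,-3) → π∥ = 0-3·β ≈ -9.90833, π⊥ = 0-3·β' ≈ 0.90833 ∉ [0.1, 0.9) ⇒ out
candidate 3: (m,n)=(2,4) → π∥ = 2+4·β ≈ 15.21110, π⊥ = 2+4·β' ≈ 0.78890 ∈ [0.1, 0.9) ⇒ IN Λ
candidate 4: (m,n)=(2,1) → π∥ = 2+1·β ≈ 5.30278, π⊥ = 2+1·β' ≈ 1.69722 ∉ [0.1, 0.9) ⇒ out
candidate 5: (m,n)=(1,4) → π∥ = 1+4·β ≈ 14.21110, π⊥ = 1+4·β' ≈ -0.21110 ∉ [0.1, 0.9) ⇒ out
candidate 6: (m,n)=(-8,-3) → π∥ = -8-3·β ≈ -17.90833, π⊥ = -8-3·β' ≈ -7.09167 ∉ [0.1, 0.9) ⇒ out
candidate 7: (m,n)=(-1,0) → π∥ = -1+0·β ≈ -1.00000, π⊥ = -1+0·β' ≈ -1.00000 ∉ [0.1, 0.9) ⇒ out
candidate 8: (m,n)=(2,5) → π∥ = 2+5·β ≈ 18.51388, π⊥ = 2+5·β' ≈ 0.48612 ∈ [0.1, 0.9) ⇒ IN Λ
candidate 9: (m,n)=(8,0) → π∥ = 8+0·β ≈ 8.00000, π⊥ = 8+0·β' ≈ 8.00000 ∉ [0.1, 0.9) ⇒ out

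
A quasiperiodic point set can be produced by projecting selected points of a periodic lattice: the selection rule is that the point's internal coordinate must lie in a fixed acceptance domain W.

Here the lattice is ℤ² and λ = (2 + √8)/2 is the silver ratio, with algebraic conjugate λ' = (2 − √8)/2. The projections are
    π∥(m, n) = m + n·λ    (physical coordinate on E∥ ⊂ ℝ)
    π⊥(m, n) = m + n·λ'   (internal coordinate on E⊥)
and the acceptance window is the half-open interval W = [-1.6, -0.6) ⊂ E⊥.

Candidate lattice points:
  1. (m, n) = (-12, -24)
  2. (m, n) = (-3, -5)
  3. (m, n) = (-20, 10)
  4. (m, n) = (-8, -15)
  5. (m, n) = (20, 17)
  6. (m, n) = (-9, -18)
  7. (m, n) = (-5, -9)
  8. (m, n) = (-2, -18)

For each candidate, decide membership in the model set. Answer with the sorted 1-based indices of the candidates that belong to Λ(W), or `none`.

2, 6, 7

Numerically λ ≈ 2.4142 and λ' = −1/λ ≈ -0.4142.
candidate 1: (m,n)=(-12,-24) → π∥ = -12-24·λ ≈ -69.9411, π⊥ = -12-24·λ' ≈ -2.0589 ∉ [-1.6, -0.6) ⇒ out
candidate 2: (m,n)=(-3,-5) → π∥ = -3-5·λ ≈ -15.0711, π⊥ = -3-5·λ' ≈ -0.9289 ∈ [-1.6, -0.6) ⇒ IN Λ
candidate 3: (m,n)=(-20,10) → π∥ = -20+10·λ ≈ 4.1421, π⊥ = -20+10·λ' ≈ -24.1421 ∉ [-1.6, -0.6) ⇒ out
candidate 4: (m,n)=(-8,-15) → π∥ = -8-15·λ ≈ -44.2132, π⊥ = -8-15·λ' ≈ -1.7868 ∉ [-1.6, -0.6) ⇒ out
candidate 5: (m,n)=(20,17) → π∥ = 20+17·λ ≈ 61.0416, π⊥ = 20+17·λ' ≈ 12.9584 ∉ [-1.6, -0.6) ⇒ out
candidate 6: (m,n)=(-9,-18) → π∥ = -9-18·λ ≈ -52.4558, π⊥ = -9-18·λ' ≈ -1.5442 ∈ [-1.6, -0.6) ⇒ IN Λ
candidate 7: (m,n)=(-5,-9) → π∥ = -5-9·λ ≈ -26.7279, π⊥ = -5-9·λ' ≈ -1.2721 ∈ [-1.6, -0.6) ⇒ IN Λ
candidate 8: (m,n)=(-2,-18) → π∥ = -2-18·λ ≈ -45.4558, π⊥ = -2-18·λ' ≈ 5.4558 ∉ [-1.6, -0.6) ⇒ out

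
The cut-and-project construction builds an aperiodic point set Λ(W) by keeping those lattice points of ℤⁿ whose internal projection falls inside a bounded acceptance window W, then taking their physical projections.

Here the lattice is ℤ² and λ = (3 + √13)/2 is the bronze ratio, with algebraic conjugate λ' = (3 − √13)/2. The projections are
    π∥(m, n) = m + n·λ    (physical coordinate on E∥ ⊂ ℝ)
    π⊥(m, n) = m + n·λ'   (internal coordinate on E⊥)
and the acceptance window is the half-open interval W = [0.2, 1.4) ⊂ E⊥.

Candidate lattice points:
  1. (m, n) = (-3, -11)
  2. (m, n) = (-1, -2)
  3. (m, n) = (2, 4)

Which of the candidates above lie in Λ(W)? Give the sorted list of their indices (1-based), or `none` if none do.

λ' = (3−√13)/2 ≈ -0.3028.
[1] lift (-3,-11): star map gives 0.3305; window check 0.2 ≤ 0.3305 < 1.4 is true → IN Λ
[2] lift (-1,-2): star map gives -0.3944; window check 0.2 ≤ -0.3944 < 1.4 is false → out
[3] lift (2,4): star map gives 0.7889; window check 0.2 ≤ 0.7889 < 1.4 is true → IN Λ

1, 3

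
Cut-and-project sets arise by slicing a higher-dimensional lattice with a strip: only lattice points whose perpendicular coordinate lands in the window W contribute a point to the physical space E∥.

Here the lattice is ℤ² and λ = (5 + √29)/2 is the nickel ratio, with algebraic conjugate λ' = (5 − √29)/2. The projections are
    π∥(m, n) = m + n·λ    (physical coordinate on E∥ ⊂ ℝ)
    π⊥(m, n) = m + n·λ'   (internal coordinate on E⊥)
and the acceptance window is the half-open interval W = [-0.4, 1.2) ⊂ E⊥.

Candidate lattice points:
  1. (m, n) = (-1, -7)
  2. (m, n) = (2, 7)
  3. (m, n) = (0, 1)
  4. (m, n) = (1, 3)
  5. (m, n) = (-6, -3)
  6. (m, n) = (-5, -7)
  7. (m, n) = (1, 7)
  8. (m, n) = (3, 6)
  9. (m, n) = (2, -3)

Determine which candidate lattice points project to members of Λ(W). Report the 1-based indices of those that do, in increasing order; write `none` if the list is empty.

Compute λ' = (5−√29)/2 = -0.1926, so π⊥(m,n) = m -0.1926·n.
#1 (-1,-7): internal coord -1 + (-7)·λ' = +0.3481; +0.3481 ∈ [-0.4, 1.2) → IN Λ
#2 (2,7): internal coord 2 + (7)·λ' = +0.6519; +0.6519 ∈ [-0.4, 1.2) → IN Λ
#3 (0,1): internal coord 0 + (1)·λ' = -0.1926; -0.1926 ∈ [-0.4, 1.2) → IN Λ
#4 (1,3): internal coord 1 + (3)·λ' = +0.4223; +0.4223 ∈ [-0.4, 1.2) → IN Λ
#5 (-6,-3): internal coord -6 + (-3)·λ' = -5.4223; -5.4223 ∉ [-0.4, 1.2) → out
#6 (-5,-7): internal coord -5 + (-7)·λ' = -3.6519; -3.6519 ∉ [-0.4, 1.2) → out
#7 (1,7): internal coord 1 + (7)·λ' = -0.3481; -0.3481 ∈ [-0.4, 1.2) → IN Λ
#8 (3,6): internal coord 3 + (6)·λ' = +1.8445; +1.8445 ∉ [-0.4, 1.2) → out
#9 (2,-3): internal coord 2 + (-3)·λ' = +2.5777; +2.5777 ∉ [-0.4, 1.2) → out

1, 2, 3, 4, 7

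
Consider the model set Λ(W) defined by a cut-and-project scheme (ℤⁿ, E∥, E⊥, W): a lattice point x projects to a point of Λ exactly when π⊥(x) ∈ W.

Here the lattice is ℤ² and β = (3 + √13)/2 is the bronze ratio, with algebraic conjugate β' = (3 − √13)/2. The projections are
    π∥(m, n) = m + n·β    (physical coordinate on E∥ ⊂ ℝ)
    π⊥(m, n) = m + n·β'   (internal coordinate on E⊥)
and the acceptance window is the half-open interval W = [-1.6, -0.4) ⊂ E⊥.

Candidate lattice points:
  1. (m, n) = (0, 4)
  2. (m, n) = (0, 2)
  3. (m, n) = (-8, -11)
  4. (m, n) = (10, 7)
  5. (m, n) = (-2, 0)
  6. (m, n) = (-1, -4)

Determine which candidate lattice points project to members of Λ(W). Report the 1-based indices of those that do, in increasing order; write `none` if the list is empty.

β' = (3−√13)/2 ≈ -0.30278.
candidate 1: (m,n)=(0,4) → π∥ = 0+4·β ≈ 13.21110, π⊥ = 0+4·β' ≈ -1.21110 ∈ [-1.6, -0.4) ⇒ IN Λ
candidate 2: (m,n)=(0,2) → π∥ = 0+2·β ≈ 6.60555, π⊥ = 0+2·β' ≈ -0.60555 ∈ [-1.6, -0.4) ⇒ IN Λ
candidate 3: (m,n)=(-8,-11) → π∥ = -8-11·β ≈ -44.33053, π⊥ = -8-11·β' ≈ -4.66947 ∉ [-1.6, -0.4) ⇒ out
candidate 4: (m,n)=(10,7) → π∥ = 10+7·β ≈ 33.11943, π⊥ = 10+7·β' ≈ 7.88057 ∉ [-1.6, -0.4) ⇒ out
candidate 5: (m,n)=(-2,0) → π∥ = -2+0·β ≈ -2.00000, π⊥ = -2+0·β' ≈ -2.00000 ∉ [-1.6, -0.4) ⇒ out
candidate 6: (m,n)=(-1,-4) → π∥ = -1-4·β ≈ -14.21110, π⊥ = -1-4·β' ≈ 0.21110 ∉ [-1.6, -0.4) ⇒ out

1, 2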